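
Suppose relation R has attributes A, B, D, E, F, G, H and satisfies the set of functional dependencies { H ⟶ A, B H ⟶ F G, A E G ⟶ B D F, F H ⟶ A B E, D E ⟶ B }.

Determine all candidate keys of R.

Attribute H never appears on the right-hand side of any dependency, so H must belong to every candidate key.
{H}⁺ = {A, H}, which is not all of the schema, so we must add further attributes.
{B, H}⁺: H→A adds A; BH→FG adds F, G; FH→ABE adds E; AEG→BDF adds D → {A, B, D, E, F, G, H}.
{F, H}⁺: H→A adds A; FH→ABE adds B, E; BH→FG adds G; AEG→BDF adds D → {A, B, D, E, F, G, H}.
{D, E, H}⁺: H→A adds A; DE→B adds B; BH→FG adds F, G → {A, B, D, E, F, G, H}.
{E, G, H}⁺: H→A adds A; AEG→BDF adds B, D, F → {A, B, D, E, F, G, H}.

{B, H}, {F, H}, {D, E, H}, {E, G, H}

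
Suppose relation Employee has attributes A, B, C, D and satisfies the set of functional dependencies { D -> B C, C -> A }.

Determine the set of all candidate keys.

Attribute D never appears on the right-hand side of any dependency, so D must belong to every candidate key.
{D}⁺ = {A, B, C, D}, which is all of the schema, so {D} is the only candidate key.

{D}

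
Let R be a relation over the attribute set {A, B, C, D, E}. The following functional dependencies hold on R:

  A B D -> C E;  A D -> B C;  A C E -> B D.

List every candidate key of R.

Attribute A never appears on the right-hand side of any dependency, so A must belong to every candidate key.
{A}⁺ = {A}, which is not all of the schema, so we must add further attributes.
{A, D}⁺: AD→BC adds B, C; ABD→CE adds E → {A, B, C, D, E}. Minimal: {D}⁺ = {D}; {A}⁺ = {A} — none reach the full schema.
{A, C, E}⁺: ACE→BD adds B, D → {A, B, C, D, E}. Minimal: {C, E}⁺ = {C, E}; {A, E}⁺ = {A, E}; {A, C}⁺ = {A, C} — none reach the full schema.
Any other superkey contains one of these as a subset, so there are no further candidate keys.

{A, D}, {A, C, E}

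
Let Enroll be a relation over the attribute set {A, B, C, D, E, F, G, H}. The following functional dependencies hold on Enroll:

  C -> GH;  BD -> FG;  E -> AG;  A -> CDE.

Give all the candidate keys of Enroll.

{A, B}⁺: A→CDE adds C, D, E; C→GH adds G, H; BD→FG adds F → {A, B, C, D, E, F, G, H}.
{B, E}⁺: E→AG adds A, G; A→CDE adds C, D; C→GH adds H; BD→FG adds F → {A, B, C, D, E, F, G, H}.
Any other superkey contains one of these as a subset, so there are no further candidate keys.

{A, B}, {B, E}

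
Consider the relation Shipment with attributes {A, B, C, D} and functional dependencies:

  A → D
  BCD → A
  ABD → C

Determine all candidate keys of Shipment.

(A, B), (B, C, D)

Attribute B never appears on the right-hand side of any dependency, so B must belong to every candidate key.
{B}⁺ = {B}, which is not all of the schema, so we must add further attributes.
{A, B}⁺: A→D adds D; ABD→C adds C → {A, B, C, D}.
{B, C, D}⁺: BCD→A adds A → {A, B, C, D}.
Any other superkey contains one of these as a subset, so there are no further candidate keys.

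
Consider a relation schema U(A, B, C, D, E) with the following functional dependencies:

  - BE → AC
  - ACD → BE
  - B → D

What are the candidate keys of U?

BE, ABC, ACD

{B, E}⁺: BE→AC adds A, C; B→D adds D → {A, B, C, D, E}. Minimal: {E}⁺ = {E}; {B}⁺ = {B, D} — none reach the full schema.
{A, B, C}⁺: B→D adds D; ACD→BE adds E → {A, B, C, D, E}. Minimal: {B, C}⁺ = {B, C, D}; {A, C}⁺ = {A, C}; {A, B}⁺ = {A, B, D} — none reach the full schema.
{A, C, D}⁺: ACD→BE adds B, E → {A, B, C, D, E}. Minimal: {C, D}⁺ = {C, D}; {A, D}⁺ = {A, D}; {A, C}⁺ = {A, C} — none reach the full schema.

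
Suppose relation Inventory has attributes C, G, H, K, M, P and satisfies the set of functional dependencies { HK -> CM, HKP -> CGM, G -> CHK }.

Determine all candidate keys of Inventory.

(G, P), (H, K, P)

Attribute P never appears on the right-hand side of any dependency, so P must belong to every candidate key.
{P}⁺ = {P}, which is not all of the schema, so we must add further attributes.
{G, P}⁺: G→CHK adds C, H, K; HK→CM adds M → {C, G, H, K, M, P}. Minimal: {P}⁺ = {P}; {G}⁺ = {C, G, H, K, M} — none reach the full schema.
{H, K, P}⁺: HK→CM adds C, M; HKP→CGM adds G → {C, G, H, K, M, P}. Minimal: {K, P}⁺ = {K, P}; {H, P}⁺ = {H, P}; {H, K}⁺ = {C, H, K, M} — none reach the full schema.
Any other superkey contains one of these as a subset, so there are no further candidate keys.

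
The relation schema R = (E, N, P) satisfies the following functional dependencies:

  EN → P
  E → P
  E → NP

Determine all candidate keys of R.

Attribute E never appears on the right-hand side of any dependency, so E must belong to every candidate key.
{E}⁺ = {E, N, P}, which is all of the schema, so {E} is the only candidate key.

{E}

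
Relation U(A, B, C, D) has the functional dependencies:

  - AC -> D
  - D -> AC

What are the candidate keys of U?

{B, D}, {A, B, C}

Attribute B never appears on the right-hand side of any dependency, so B must belong to every candidate key.
{B}⁺ = {B}, which is not all of the schema, so we must add further attributes.
{B, D}⁺: D→AC adds A, C → {A, B, C, D}. Minimal: {D}⁺ = {A, C, D}; {B}⁺ = {B} — none reach the full schema.
{A, B, C}⁺: AC→D adds D → {A, B, C, D}. Minimal: {B, C}⁺ = {B, C}; {A, C}⁺ = {A, C, D}; {A, B}⁺ = {A, B} — none reach the full schema.
Any other superkey contains one of these as a subset, so there are no further candidate keys.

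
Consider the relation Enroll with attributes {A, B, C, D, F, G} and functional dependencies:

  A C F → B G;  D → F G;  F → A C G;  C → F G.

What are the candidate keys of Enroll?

D

{D}⁺: D→FG adds F, G; F→ACG adds A, C; ACF→BG adds B → {A, B, C, D, F, G}.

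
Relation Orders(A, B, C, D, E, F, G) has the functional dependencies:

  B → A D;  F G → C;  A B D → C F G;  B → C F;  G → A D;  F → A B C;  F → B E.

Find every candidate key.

{B}; {F}

{B}⁺: B→AD adds A, D; ABD→CFG adds C, F, G; F→BE adds E → {A, B, C, D, E, F, G}.
{F}⁺: F→ABC adds A, B, C; F→BE adds E; B→AD adds D; ABD→CFG adds G → {A, B, C, D, E, F, G}.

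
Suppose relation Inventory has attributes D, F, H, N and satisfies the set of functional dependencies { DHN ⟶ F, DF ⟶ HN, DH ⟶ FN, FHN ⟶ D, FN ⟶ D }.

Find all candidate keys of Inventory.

{D, F}⁺: DF→HN adds H, N → {D, F, H, N}. Minimal: {F}⁺ = {F}; {D}⁺ = {D} — none reach the full schema.
{D, H}⁺: DH→FN adds F, N → {D, F, H, N}. Minimal: {H}⁺ = {H}; {D}⁺ = {D} — none reach the full schema.
{F, N}⁺: FN→D adds D; DF→HN adds H → {D, F, H, N}. Minimal: {N}⁺ = {N}; {F}⁺ = {F} — none reach the full schema.
Any other superkey contains one of these as a subset, so there are no further candidate keys.

DF, DH, FN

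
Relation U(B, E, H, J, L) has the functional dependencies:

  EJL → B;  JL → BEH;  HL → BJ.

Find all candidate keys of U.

{H, L}, {J, L}

Attribute L never appears on the right-hand side of any dependency, so L must belong to every candidate key.
{L}⁺ = {L}, which is not all of the schema, so we must add further attributes.
{H, L}⁺: HL→BJ adds B, J; JL→BEH adds E → {B, E, H, J, L}. Minimal: {L}⁺ = {L}; {H}⁺ = {H} — none reach the full schema.
{J, L}⁺: JL→BEH adds B, E, H → {B, E, H, J, L}. Minimal: {L}⁺ = {L}; {J}⁺ = {J} — none reach the full schema.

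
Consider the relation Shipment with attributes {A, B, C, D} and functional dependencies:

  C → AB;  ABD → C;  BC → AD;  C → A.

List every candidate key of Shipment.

{C}⁺: C→AB adds A, B; BC→AD adds D → {A, B, C, D}.
{A, B, D}⁺: ABD→C adds C → {A, B, C, D}. Minimal: {B, D}⁺ = {B, D}; {A, D}⁺ = {A, D}; {A, B}⁺ = {A, B} — none reach the full schema.

(C); (A, B, D)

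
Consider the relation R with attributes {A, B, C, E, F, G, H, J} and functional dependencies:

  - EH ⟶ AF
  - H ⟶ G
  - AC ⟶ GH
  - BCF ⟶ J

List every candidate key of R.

Attributes B, C, E never appear on any right-hand side, so every candidate key must contain {B, C, E}.
{B, C, E}⁺ = {B, C, E}, which is not all of the schema, so we must add further attributes.
{A, B, C, E}⁺: AC→GH adds G, H; EH→AF adds F; BCF→J adds J → {A, B, C, E, F, G, H, J}. Minimal: {B, C, E}⁺ = {B, C, E}; {A, C, E}⁺ = {A, C, E, F, G, H}; {A, B, E}⁺ = {A, B, E}; … — none reach the full schema.
{B, C, E, H}⁺: EH→AF adds A, F; H→G adds G; BCF→J adds J → {A, B, C, E, F, G, H, J}. Minimal: {C, E, H}⁺ = {A, C, E, F, G, H}; {B, E, H}⁺ = {A, B, E, F, G, H}; {B, C, H}⁺ = {B, C, G, H}; … — none reach the full schema.
Any other superkey contains one of these as a subset, so there are no further candidate keys.

(A, B, C, E); (B, C, E, H)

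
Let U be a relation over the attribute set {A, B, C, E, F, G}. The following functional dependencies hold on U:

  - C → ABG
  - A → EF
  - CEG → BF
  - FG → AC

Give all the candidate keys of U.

{C}⁺: C→ABG adds A, B, G; A→EF adds E, F → {A, B, C, E, F, G}.
{A, G}⁺: A→EF adds E, F; FG→AC adds C; C→ABG adds B → {A, B, C, E, F, G}. Minimal: {G}⁺ = {G}; {A}⁺ = {A, E, F} — none reach the full schema.
{F, G}⁺: FG→AC adds A, C; C→ABG adds B; A→EF adds E → {A, B, C, E, F, G}. Minimal: {G}⁺ = {G}; {F}⁺ = {F} — none reach the full schema.
Any other superkey contains one of these as a subset, so there are no further candidate keys.

{C}; {A, G}; {F, G}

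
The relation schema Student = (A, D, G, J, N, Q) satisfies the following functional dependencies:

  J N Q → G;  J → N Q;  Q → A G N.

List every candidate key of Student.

Attributes D, J never appear on any right-hand side, so every candidate key must contain {D, J}.
{D, J}⁺ = {A, D, G, J, N, Q}, which is all of the schema, so {D, J} is the only candidate key.

{D, J}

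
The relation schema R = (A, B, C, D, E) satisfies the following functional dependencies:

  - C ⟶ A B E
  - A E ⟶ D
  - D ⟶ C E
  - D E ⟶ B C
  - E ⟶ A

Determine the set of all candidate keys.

C, D, E

{C}⁺: C→ABE adds A, B, E; AE→D adds D → {A, B, C, D, E}.
{D}⁺: D→CE adds C, E; DE→BC adds B; E→A adds A → {A, B, C, D, E}.
{E}⁺: E→A adds A; AE→D adds D; D→CE adds C; DE→BC adds B → {A, B, C, D, E}.
Any other superkey contains one of these as a subset, so there are no further candidate keys.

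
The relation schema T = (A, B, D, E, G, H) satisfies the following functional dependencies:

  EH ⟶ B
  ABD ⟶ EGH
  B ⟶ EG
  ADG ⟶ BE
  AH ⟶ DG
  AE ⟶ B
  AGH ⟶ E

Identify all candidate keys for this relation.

{A, H}, {A, B, D}, {A, D, E}, {A, D, G}

Attribute A never appears on the right-hand side of any dependency, so A must belong to every candidate key.
{A}⁺ = {A}, which is not all of the schema, so we must add further attributes.
{A, H}⁺: AH→DG adds D, G; AGH→E adds E; EH→B adds B → {A, B, D, E, G, H}.
{A, B, D}⁺: ABD→EGH adds E, G, H → {A, B, D, E, G, H}.
{A, D, E}⁺: AE→B adds B; ABD→EGH adds G, H → {A, B, D, E, G, H}.
{A, D, G}⁺: ADG→BE adds B, E; ABD→EGH adds H → {A, B, D, E, G, H}.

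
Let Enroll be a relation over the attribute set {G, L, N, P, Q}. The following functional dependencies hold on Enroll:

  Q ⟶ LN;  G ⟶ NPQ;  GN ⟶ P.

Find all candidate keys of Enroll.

(G)

Attribute G never appears on the right-hand side of any dependency, so G must belong to every candidate key.
{G}⁺ = {G, L, N, P, Q}, which is all of the schema, so {G} is the only candidate key.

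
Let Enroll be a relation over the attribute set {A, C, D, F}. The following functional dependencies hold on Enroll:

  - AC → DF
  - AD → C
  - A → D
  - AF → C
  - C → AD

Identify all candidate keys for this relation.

{A}⁺: A→D adds D; AD→C adds C; AC→DF adds F → {A, C, D, F}.
{C}⁺: C→AD adds A, D; AC→DF adds F → {A, C, D, F}.
Any other superkey contains one of these as a subset, so there are no further candidate keys.

{A}, {C}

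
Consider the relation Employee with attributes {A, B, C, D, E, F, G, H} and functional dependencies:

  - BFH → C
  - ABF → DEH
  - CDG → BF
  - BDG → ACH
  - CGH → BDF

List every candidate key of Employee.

{B, D, G}; {C, D, G}; {C, G, H}; {A, B, F, G}; {B, F, G, H}

Attribute G never appears on the right-hand side of any dependency, so G must belong to every candidate key.
{G}⁺ = {G}, which is not all of the schema, so we must add further attributes.
{B, D, G}⁺: BDG→ACH adds A, C, H; CGH→BDF adds F; ABF→DEH adds E → {A, B, C, D, E, F, G, H}. Minimal: {D, G}⁺ = {D, G}; {B, G}⁺ = {B, G}; {B, D}⁺ = {B, D} — none reach the full schema.
{C, D, G}⁺: CDG→BF adds B, F; BDG→ACH adds A, H; ABF→DEH adds E → {A, B, C, D, E, F, G, H}. Minimal: {D, G}⁺ = {D, G}; {C, G}⁺ = {C, G}; {C, D}⁺ = {C, D} — none reach the full schema.
{C, G, H}⁺: CGH→BDF adds B, D, F; BDG→ACH adds A; ABF→DEH adds E → {A, B, C, D, E, F, G, H}. Minimal: {G, H}⁺ = {G, H}; {C, H}⁺ = {C, H}; {C, G}⁺ = {C, G} — none reach the full schema.
{A, B, F, G}⁺: ABF→DEH adds D, E, H; BDG→ACH adds C → {A, B, C, D, E, F, G, H}. Minimal: {B, F, G}⁺ = {B, F, G}; {A, F, G}⁺ = {A, F, G}; {A, B, G}⁺ = {A, B, G}; … — none reach the full schema.
{B, F, G, H}⁺: BFH→C adds C; CGH→BDF adds D; BDG→ACH adds A; ABF→DEH adds E → {A, B, C, D, E, F, G, H}. Minimal: {F, G, H}⁺ = {F, G, H}; {B, G, H}⁺ = {B, G, H}; {B, F, H}⁺ = {B, C, F, H}; … — none reach the full schema.
Any other superkey contains one of these as a subset, so there are no further candidate keys.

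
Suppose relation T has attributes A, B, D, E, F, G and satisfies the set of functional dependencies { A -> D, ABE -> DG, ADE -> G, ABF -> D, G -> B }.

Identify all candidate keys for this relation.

{A, E, F}

Attributes A, E, F never appear on any right-hand side, so every candidate key must contain {A, E, F}.
{A, E, F}⁺ = {A, B, D, E, F, G}, which is all of the schema, so {A, E, F} is the only candidate key.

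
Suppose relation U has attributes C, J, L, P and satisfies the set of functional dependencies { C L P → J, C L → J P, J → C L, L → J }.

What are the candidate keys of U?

{J}, {L}

{J}⁺: J→CL adds C, L; CL→JP adds P → {C, J, L, P}.
{L}⁺: L→J adds J; J→CL adds C; CL→JP adds P → {C, J, L, P}.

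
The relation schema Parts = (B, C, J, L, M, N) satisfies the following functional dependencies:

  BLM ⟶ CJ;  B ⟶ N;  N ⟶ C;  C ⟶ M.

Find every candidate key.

{B, L}

Attributes B, L never appear on any right-hand side, so every candidate key must contain {B, L}.
{B, L}⁺ = {B, C, J, L, M, N}, which is all of the schema, so {B, L} is the only candidate key.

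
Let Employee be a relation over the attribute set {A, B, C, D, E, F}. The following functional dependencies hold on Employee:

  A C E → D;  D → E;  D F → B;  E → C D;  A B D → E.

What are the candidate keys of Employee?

ADF, AEF

{A, D, F}⁺: D→E adds E; DF→B adds B; E→CD adds C → {A, B, C, D, E, F}.
{A, E, F}⁺: E→CD adds C, D; DF→B adds B → {A, B, C, D, E, F}.
Any other superkey contains one of these as a subset, so there are no further candidate keys.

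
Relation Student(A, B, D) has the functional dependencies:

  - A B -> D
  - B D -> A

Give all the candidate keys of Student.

Attribute B never appears on the right-hand side of any dependency, so B must belong to every candidate key.
{B}⁺ = {B}, which is not all of the schema, so we must add further attributes.
{A, B}⁺: AB→D adds D → {A, B, D}.
{B, D}⁺: BD→A adds A → {A, B, D}.

(A, B); (B, D)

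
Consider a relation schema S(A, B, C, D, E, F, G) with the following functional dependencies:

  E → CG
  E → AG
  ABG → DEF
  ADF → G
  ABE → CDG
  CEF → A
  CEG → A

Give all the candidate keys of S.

{B, E}, {A, B, G}, {A, B, D, F}

Attribute B never appears on the right-hand side of any dependency, so B must belong to every candidate key.
{B}⁺ = {B}, which is not all of the schema, so we must add further attributes.
{B, E}⁺: E→CG adds C, G; E→AG adds A; ABG→DEF adds D, F → {A, B, C, D, E, F, G}. Minimal: {E}⁺ = {A, C, E, G}; {B}⁺ = {B} — none reach the full schema.
{A, B, G}⁺: ABG→DEF adds D, E, F; ABE→CDG adds C → {A, B, C, D, E, F, G}. Minimal: {B, G}⁺ = {B, G}; {A, G}⁺ = {A, G}; {A, B}⁺ = {A, B} — none reach the full schema.
{A, B, D, F}⁺: ADF→G adds G; ABG→DEF adds E; ABE→CDG adds C → {A, B, C, D, E, F, G}. Minimal: {B, D, F}⁺ = {B, D, F}; {A, D, F}⁺ = {A, D, F, G}; {A, B, F}⁺ = {A, B, F}; … — none reach the full schema.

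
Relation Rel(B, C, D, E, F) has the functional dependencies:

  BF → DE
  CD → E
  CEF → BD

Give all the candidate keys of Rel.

{B, C, F}, {C, D, F}, {C, E, F}

Attributes C, F never appear on any right-hand side, so every candidate key must contain {C, F}.
{C, F}⁺ = {C, F}, which is not all of the schema, so we must add further attributes.
{B, C, F}⁺: BF→DE adds D, E → {B, C, D, E, F}. Minimal: {C, F}⁺ = {C, F}; {B, F}⁺ = {B, D, E, F}; {B, C}⁺ = {B, C} — none reach the full schema.
{C, D, F}⁺: CD→E adds E; CEF→BD adds B → {B, C, D, E, F}. Minimal: {D, F}⁺ = {D, F}; {C, F}⁺ = {C, F}; {C, D}⁺ = {C, D, E} — none reach the full schema.
{C, E, F}⁺: CEF→BD adds B, D → {B, C, D, E, F}. Minimal: {E, F}⁺ = {E, F}; {C, F}⁺ = {C, F}; {C, E}⁺ = {C, E} — none reach the full schema.
Any other superkey contains one of these as a subset, so there are no further candidate keys.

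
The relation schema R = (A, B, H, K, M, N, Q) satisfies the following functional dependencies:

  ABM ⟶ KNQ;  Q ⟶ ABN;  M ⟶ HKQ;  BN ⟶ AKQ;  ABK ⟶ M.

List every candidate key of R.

{M}, {Q}, {B, N}, {A, B, K}

{M}⁺: M→HKQ adds H, K, Q; Q→ABN adds A, B, N → {A, B, H, K, M, N, Q}.
{Q}⁺: Q→ABN adds A, B, N; BN→AKQ adds K; ABK→M adds M; M→HKQ adds H → {A, B, H, K, M, N, Q}.
{B, N}⁺: BN→AKQ adds A, K, Q; ABK→M adds M; M→HKQ adds H → {A, B, H, K, M, N, Q}.
{A, B, K}⁺: ABK→M adds M; ABM→KNQ adds N, Q; M→HKQ adds H → {A, B, H, K, M, N, Q}.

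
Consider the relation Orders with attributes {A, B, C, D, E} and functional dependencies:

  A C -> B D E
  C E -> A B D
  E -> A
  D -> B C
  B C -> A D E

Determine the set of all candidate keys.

{D}; {A, C}; {B, C}; {C, E}

{D}⁺: D→BC adds B, C; BC→ADE adds A, E → {A, B, C, D, E}.
{A, C}⁺: AC→BDE adds B, D, E → {A, B, C, D, E}. Minimal: {C}⁺ = {C}; {A}⁺ = {A} — none reach the full schema.
{B, C}⁺: BC→ADE adds A, D, E → {A, B, C, D, E}. Minimal: {C}⁺ = {C}; {B}⁺ = {B} — none reach the full schema.
{C, E}⁺: CE→ABD adds A, B, D → {A, B, C, D, E}. Minimal: {E}⁺ = {A, E}; {C}⁺ = {C} — none reach the full schema.
Any other superkey contains one of these as a subset, so there are no further candidate keys.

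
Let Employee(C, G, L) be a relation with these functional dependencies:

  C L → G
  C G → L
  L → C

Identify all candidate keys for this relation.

L; CG

{L}⁺: L→C adds C; CL→G adds G → {C, G, L}.
{C, G}⁺: CG→L adds L → {C, G, L}. Minimal: {G}⁺ = {G}; {C}⁺ = {C} — none reach the full schema.
Any other superkey contains one of these as a subset, so there are no further candidate keys.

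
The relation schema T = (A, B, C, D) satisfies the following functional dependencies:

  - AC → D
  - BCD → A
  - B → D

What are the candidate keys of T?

(B, C)

Attributes B, C never appear on any right-hand side, so every candidate key must contain {B, C}.
{B, C}⁺ = {A, B, C, D}, which is all of the schema, so {B, C} is the only candidate key.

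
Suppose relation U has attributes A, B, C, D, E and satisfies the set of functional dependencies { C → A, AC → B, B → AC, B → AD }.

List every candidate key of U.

Attribute E never appears on the right-hand side of any dependency, so E must belong to every candidate key.
{E}⁺ = {E}, which is not all of the schema, so we must add further attributes.
{B, E}⁺: B→AC adds A, C; B→AD adds D → {A, B, C, D, E}.
{C, E}⁺: C→A adds A; AC→B adds B; B→AD adds D → {A, B, C, D, E}.

BE, CE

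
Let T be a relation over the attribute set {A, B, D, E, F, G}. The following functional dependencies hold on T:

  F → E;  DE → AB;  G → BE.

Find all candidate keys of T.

{D, F, G}

Attributes D, F, G never appear on any right-hand side, so every candidate key must contain {D, F, G}.
{D, F, G}⁺ = {A, B, D, E, F, G}, which is all of the schema, so {D, F, G} is the only candidate key.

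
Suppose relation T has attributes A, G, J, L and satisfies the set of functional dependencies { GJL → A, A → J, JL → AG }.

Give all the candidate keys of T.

AL; JL

Attribute L never appears on the right-hand side of any dependency, so L must belong to every candidate key.
{L}⁺ = {L}, which is not all of the schema, so we must add further attributes.
{A, L}⁺: A→J adds J; JL→AG adds G → {A, G, J, L}. Minimal: {L}⁺ = {L}; {A}⁺ = {A, J} — none reach the full schema.
{J, L}⁺: JL→AG adds A, G → {A, G, J, L}. Minimal: {L}⁺ = {L}; {J}⁺ = {J} — none reach the full schema.
Any other superkey contains one of these as a subset, so there are no further candidate keys.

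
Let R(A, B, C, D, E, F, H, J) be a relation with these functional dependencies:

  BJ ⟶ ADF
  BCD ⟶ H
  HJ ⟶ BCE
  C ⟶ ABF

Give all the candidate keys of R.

(C, J); (H, J)

Attribute J never appears on the right-hand side of any dependency, so J must belong to every candidate key.
{J}⁺ = {J}, which is not all of the schema, so we must add further attributes.
{C, J}⁺: C→ABF adds A, B, F; BJ→ADF adds D; BCD→H adds H; HJ→BCE adds E → {A, B, C, D, E, F, H, J}.
{H, J}⁺: HJ→BCE adds B, C, E; C→ABF adds A, F; BJ→ADF adds D → {A, B, C, D, E, F, H, J}.
Any other superkey contains one of these as a subset, so there are no further candidate keys.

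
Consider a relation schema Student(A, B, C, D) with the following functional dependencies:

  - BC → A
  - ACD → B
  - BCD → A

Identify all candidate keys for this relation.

(A, C, D), (B, C, D)

{A, C, D}⁺: ACD→B adds B → {A, B, C, D}. Minimal: {C, D}⁺ = {C, D}; {A, D}⁺ = {A, D}; {A, C}⁺ = {A, C} — none reach the full schema.
{B, C, D}⁺: BC→A adds A → {A, B, C, D}. Minimal: {C, D}⁺ = {C, D}; {B, D}⁺ = {B, D}; {B, C}⁺ = {A, B, C} — none reach the full schema.
Any other superkey contains one of these as a subset, so there are no further candidate keys.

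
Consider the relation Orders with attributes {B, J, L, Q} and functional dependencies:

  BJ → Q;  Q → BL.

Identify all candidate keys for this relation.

{B, J}, {J, Q}

Attribute J never appears on the right-hand side of any dependency, so J must belong to every candidate key.
{J}⁺ = {J}, which is not all of the schema, so we must add further attributes.
{B, J}⁺: BJ→Q adds Q; Q→BL adds L → {B, J, L, Q}.
{J, Q}⁺: Q→BL adds B, L → {B, J, L, Q}.
Any other superkey contains one of these as a subset, so there are no further candidate keys.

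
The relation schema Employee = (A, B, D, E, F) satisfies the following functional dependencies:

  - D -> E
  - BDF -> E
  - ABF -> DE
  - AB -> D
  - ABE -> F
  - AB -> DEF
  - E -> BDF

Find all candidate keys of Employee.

(A, B); (A, D); (A, E)

Attribute A never appears on the right-hand side of any dependency, so A must belong to every candidate key.
{A}⁺ = {A}, which is not all of the schema, so we must add further attributes.
{A, B}⁺: AB→D adds D; AB→DEF adds E, F → {A, B, D, E, F}.
{A, D}⁺: D→E adds E; E→BDF adds B, F → {A, B, D, E, F}.
{A, E}⁺: E→BDF adds B, D, F → {A, B, D, E, F}.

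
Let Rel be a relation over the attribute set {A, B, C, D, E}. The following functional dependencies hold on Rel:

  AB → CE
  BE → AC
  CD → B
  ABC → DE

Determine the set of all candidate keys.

(A, B), (B, E), (A, C, D), (C, D, E)

{A, B}⁺: AB→CE adds C, E; ABC→DE adds D → {A, B, C, D, E}.
{B, E}⁺: BE→AC adds A, C; ABC→DE adds D → {A, B, C, D, E}.
{A, C, D}⁺: CD→B adds B; ABC→DE adds E → {A, B, C, D, E}.
{C, D, E}⁺: CD→B adds B; BE→AC adds A → {A, B, C, D, E}.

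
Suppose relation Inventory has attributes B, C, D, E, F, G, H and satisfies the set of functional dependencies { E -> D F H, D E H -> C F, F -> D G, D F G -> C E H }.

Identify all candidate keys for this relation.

(B, E), (B, F)

{B, E}⁺: E→DFH adds D, F, H; DEH→CF adds C; F→DG adds G → {B, C, D, E, F, G, H}. Minimal: {E}⁺ = {C, D, E, F, G, H}; {B}⁺ = {B} — none reach the full schema.
{B, F}⁺: F→DG adds D, G; DFG→CEH adds C, E, H → {B, C, D, E, F, G, H}. Minimal: {F}⁺ = {C, D, E, F, G, H}; {B}⁺ = {B} — none reach the full schema.
Any other superkey contains one of these as a subset, so there are no further candidate keys.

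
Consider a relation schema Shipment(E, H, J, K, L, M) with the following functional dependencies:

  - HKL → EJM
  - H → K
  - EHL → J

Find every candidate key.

Attributes H, L never appear on any right-hand side, so every candidate key must contain {H, L}.
{H, L}⁺ = {E, H, J, K, L, M}, which is all of the schema, so {H, L} is the only candidate key.

(H, L)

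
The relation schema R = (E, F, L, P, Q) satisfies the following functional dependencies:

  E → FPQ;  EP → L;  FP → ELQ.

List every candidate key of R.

E; FP

{E}⁺: E→FPQ adds F, P, Q; EP→L adds L → {E, F, L, P, Q}.
{F, P}⁺: FP→ELQ adds E, L, Q → {E, F, L, P, Q}. Minimal: {P}⁺ = {P}; {F}⁺ = {F} — none reach the full schema.
Any other superkey contains one of these as a subset, so there are no further candidate keys.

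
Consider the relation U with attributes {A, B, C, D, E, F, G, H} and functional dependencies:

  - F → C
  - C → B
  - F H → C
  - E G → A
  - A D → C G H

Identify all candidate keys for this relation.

Attributes D, E, F never appear on any right-hand side, so every candidate key must contain {D, E, F}.
{D, E, F}⁺ = {B, C, D, E, F}, which is not all of the schema, so we must add further attributes.
{A, D, E, F}⁺: F→C adds C; C→B adds B; AD→CGH adds G, H → {A, B, C, D, E, F, G, H}. Minimal: {D, E, F}⁺ = {B, C, D, E, F}; {A, E, F}⁺ = {A, B, C, E, F}; {A, D, F}⁺ = {A, B, C, D, F, G, H}; … — none reach the full schema.
{D, E, F, G}⁺: F→C adds C; C→B adds B; EG→A adds A; AD→CGH adds H → {A, B, C, D, E, F, G, H}. Minimal: {E, F, G}⁺ = {A, B, C, E, F, G}; {D, F, G}⁺ = {B, C, D, F, G}; {D, E, G}⁺ = {A, B, C, D, E, G, H}; … — none reach the full schema.

{A, D, E, F}, {D, E, F, G}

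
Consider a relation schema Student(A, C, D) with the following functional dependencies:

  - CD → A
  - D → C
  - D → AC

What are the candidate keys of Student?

Attribute D never appears on the right-hand side of any dependency, so D must belong to every candidate key.
{D}⁺ = {A, C, D}, which is all of the schema, so {D} is the only candidate key.

{D}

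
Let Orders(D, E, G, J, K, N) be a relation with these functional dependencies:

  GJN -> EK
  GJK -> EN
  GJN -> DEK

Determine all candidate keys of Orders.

(G, J, K), (G, J, N)

{G, J, K}⁺: GJK→EN adds E, N; GJN→DEK adds D → {D, E, G, J, K, N}. Minimal: {J, K}⁺ = {J, K}; {G, K}⁺ = {G, K}; {G, J}⁺ = {G, J} — none reach the full schema.
{G, J, N}⁺: GJN→EK adds E, K; GJN→DEK adds D → {D, E, G, J, K, N}. Minimal: {J, N}⁺ = {J, N}; {G, N}⁺ = {G, N}; {G, J}⁺ = {G, J} — none reach the full schema.
Any other superkey contains one of these as a subset, so there are no further candidate keys.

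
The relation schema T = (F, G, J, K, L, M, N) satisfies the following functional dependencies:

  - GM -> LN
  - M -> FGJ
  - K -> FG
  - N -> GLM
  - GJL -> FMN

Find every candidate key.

KM, KN, JKL

Attribute K never appears on the right-hand side of any dependency, so K must belong to every candidate key.
{K}⁺ = {F, G, K}, which is not all of the schema, so we must add further attributes.
{K, M}⁺: M→FGJ adds F, G, J; GM→LN adds L, N → {F, G, J, K, L, M, N}. Minimal: {M}⁺ = {F, G, J, L, M, N}; {K}⁺ = {F, G, K} — none reach the full schema.
{K, N}⁺: K→FG adds F, G; N→GLM adds L, M; M→FGJ adds J → {F, G, J, K, L, M, N}. Minimal: {N}⁺ = {F, G, J, L, M, N}; {K}⁺ = {F, G, K} — none reach the full schema.
{J, K, L}⁺: K→FG adds F, G; GJL→FMN adds M, N → {F, G, J, K, L, M, N}. Minimal: {K, L}⁺ = {F, G, K, L}; {J, L}⁺ = {J, L}; {J, K}⁺ = {F, G, J, K} — none reach the full schema.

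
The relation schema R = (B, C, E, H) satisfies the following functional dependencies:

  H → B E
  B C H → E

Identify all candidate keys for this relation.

{C, H}⁺: H→BE adds B, E → {B, C, E, H}.

(C, H)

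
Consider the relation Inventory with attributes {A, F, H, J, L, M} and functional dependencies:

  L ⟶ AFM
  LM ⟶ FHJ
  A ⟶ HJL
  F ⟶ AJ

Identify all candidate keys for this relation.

{A}⁺: A→HJL adds H, J, L; L→AFM adds F, M → {A, F, H, J, L, M}.
{F}⁺: F→AJ adds A, J; A→HJL adds H, L; L→AFM adds M → {A, F, H, J, L, M}.
{L}⁺: L→AFM adds A, F, M; LM→FHJ adds H, J → {A, F, H, J, L, M}.

(A), (F), (L)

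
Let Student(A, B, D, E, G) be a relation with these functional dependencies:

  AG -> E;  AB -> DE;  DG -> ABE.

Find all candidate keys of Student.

{D, G}, {A, B, G}

Attribute G never appears on the right-hand side of any dependency, so G must belong to every candidate key.
{G}⁺ = {G}, which is not all of the schema, so we must add further attributes.
{D, G}⁺: DG→ABE adds A, B, E → {A, B, D, E, G}. Minimal: {G}⁺ = {G}; {D}⁺ = {D} — none reach the full schema.
{A, B, G}⁺: AG→E adds E; AB→DE adds D → {A, B, D, E, G}. Minimal: {B, G}⁺ = {B, G}; {A, G}⁺ = {A, E, G}; {A, B}⁺ = {A, B, D, E} — none reach the full schema.
Any other superkey contains one of these as a subset, so there are no further candidate keys.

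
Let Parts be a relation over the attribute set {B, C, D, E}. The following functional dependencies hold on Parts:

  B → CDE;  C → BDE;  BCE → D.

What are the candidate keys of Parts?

{B}⁺: B→CDE adds C, D, E → {B, C, D, E}.
{C}⁺: C→BDE adds B, D, E → {B, C, D, E}.

{B}, {C}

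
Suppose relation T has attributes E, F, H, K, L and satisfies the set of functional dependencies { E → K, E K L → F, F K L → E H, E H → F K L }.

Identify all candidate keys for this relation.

{E, H}⁺: E→K adds K; EH→FKL adds F, L → {E, F, H, K, L}. Minimal: {H}⁺ = {H}; {E}⁺ = {E, K} — none reach the full schema.
{E, L}⁺: E→K adds K; EKL→F adds F; FKL→EH adds H → {E, F, H, K, L}. Minimal: {L}⁺ = {L}; {E}⁺ = {E, K} — none reach the full schema.
{F, K, L}⁺: FKL→EH adds E, H → {E, F, H, K, L}. Minimal: {K, L}⁺ = {K, L}; {F, L}⁺ = {F, L}; {F, K}⁺ = {F, K} — none reach the full schema.
Any other superkey contains one of these as a subset, so there are no further candidate keys.

{E, H}; {E, L}; {F, K, L}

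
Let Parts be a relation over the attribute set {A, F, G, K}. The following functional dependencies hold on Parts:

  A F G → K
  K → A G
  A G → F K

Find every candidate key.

{K}⁺: K→AG adds A, G; AG→FK adds F → {A, F, G, K}.
{A, G}⁺: AG→FK adds F, K → {A, F, G, K}. Minimal: {G}⁺ = {G}; {A}⁺ = {A} — none reach the full schema.
Any other superkey contains one of these as a subset, so there are no further candidate keys.

K; AG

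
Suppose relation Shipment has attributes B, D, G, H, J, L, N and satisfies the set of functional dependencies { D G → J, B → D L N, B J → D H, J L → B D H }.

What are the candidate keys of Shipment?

{B, G}⁺: B→DLN adds D, L, N; DG→J adds J; BJ→DH adds H → {B, D, G, H, J, L, N}.
{D, G, L}⁺: DG→J adds J; JL→BDH adds B, H; B→DLN adds N → {B, D, G, H, J, L, N}.
{G, J, L}⁺: JL→BDH adds B, D, H; B→DLN adds N → {B, D, G, H, J, L, N}.

BG; DGL; GJL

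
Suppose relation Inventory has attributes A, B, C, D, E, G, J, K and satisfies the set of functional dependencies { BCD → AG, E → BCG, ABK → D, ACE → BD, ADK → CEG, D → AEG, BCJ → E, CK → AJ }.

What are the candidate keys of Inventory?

{D, K}; {E, K}; {A, B, K}; {B, C, K}

Attribute K never appears on the right-hand side of any dependency, so K must belong to every candidate key.
{K}⁺ = {K}, which is not all of the schema, so we must add further attributes.
{D, K}⁺: D→AEG adds A, E, G; E→BCG adds B, C; CK→AJ adds J → {A, B, C, D, E, G, J, K}. Minimal: {K}⁺ = {K}; {D}⁺ = {A, B, C, D, E, G} — none reach the full schema.
{E, K}⁺: E→BCG adds B, C, G; CK→AJ adds A, J; ABK→D adds D → {A, B, C, D, E, G, J, K}. Minimal: {K}⁺ = {K}; {E}⁺ = {B, C, E, G} — none reach the full schema.
{A, B, K}⁺: ABK→D adds D; ADK→CEG adds C, E, G; CK→AJ adds J → {A, B, C, D, E, G, J, K}. Minimal: {B, K}⁺ = {B, K}; {A, K}⁺ = {A, K}; {A, B}⁺ = {A, B} — none reach the full schema.
{B, C, K}⁺: CK→AJ adds A, J; ABK→D adds D; ADK→CEG adds E, G → {A, B, C, D, E, G, J, K}. Minimal: {C, K}⁺ = {A, C, J, K}; {B, K}⁺ = {B, K}; {B, C}⁺ = {B, C} — none reach the full schema.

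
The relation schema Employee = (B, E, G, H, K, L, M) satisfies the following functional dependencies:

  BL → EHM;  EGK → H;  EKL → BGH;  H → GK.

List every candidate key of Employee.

{B, L}, {E, H, L}, {E, K, L}

Attribute L never appears on the right-hand side of any dependency, so L must belong to every candidate key.
{L}⁺ = {L}, which is not all of the schema, so we must add further attributes.
{B, L}⁺: BL→EHM adds E, H, M; H→GK adds G, K → {B, E, G, H, K, L, M}. Minimal: {L}⁺ = {L}; {B}⁺ = {B} — none reach the full schema.
{E, H, L}⁺: H→GK adds G, K; EKL→BGH adds B; BL→EHM adds M → {B, E, G, H, K, L, M}. Minimal: {H, L}⁺ = {G, H, K, L}; {E, L}⁺ = {E, L}; {E, H}⁺ = {E, G, H, K} — none reach the full schema.
{E, K, L}⁺: EKL→BGH adds B, G, H; BL→EHM adds M → {B, E, G, H, K, L, M}. Minimal: {K, L}⁺ = {K, L}; {E, L}⁺ = {E, L}; {E, K}⁺ = {E, K} — none reach the full schema.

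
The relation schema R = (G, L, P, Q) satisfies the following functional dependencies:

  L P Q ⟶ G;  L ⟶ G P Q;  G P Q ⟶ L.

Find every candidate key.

{L}⁺: L→GPQ adds G, P, Q → {G, L, P, Q}.
{G, P, Q}⁺: GPQ→L adds L → {G, L, P, Q}.
Any other superkey contains one of these as a subset, so there are no further candidate keys.

{L}, {G, P, Q}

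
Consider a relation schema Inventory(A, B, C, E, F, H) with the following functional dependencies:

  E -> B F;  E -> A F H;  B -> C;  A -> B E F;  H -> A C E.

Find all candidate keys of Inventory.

{A}, {E}, {H}

{A}⁺: A→BEF adds B, E, F; E→AFH adds H; B→C adds C → {A, B, C, E, F, H}.
{E}⁺: E→BF adds B, F; E→AFH adds A, H; B→C adds C → {A, B, C, E, F, H}.
{H}⁺: H→ACE adds A, C, E; E→BF adds B, F → {A, B, C, E, F, H}.
Any other superkey contains one of these as a subset, so there are no further candidate keys.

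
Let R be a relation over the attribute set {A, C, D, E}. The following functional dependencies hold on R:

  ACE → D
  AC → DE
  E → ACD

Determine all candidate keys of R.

{E}⁺: E→ACD adds A, C, D → {A, C, D, E}.
{A, C}⁺: AC→DE adds D, E → {A, C, D, E}. Minimal: {C}⁺ = {C}; {A}⁺ = {A} — none reach the full schema.
Any other superkey contains one of these as a subset, so there are no further candidate keys.

(E), (A, C)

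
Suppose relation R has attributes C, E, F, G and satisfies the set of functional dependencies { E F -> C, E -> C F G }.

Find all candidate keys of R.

Attribute E never appears on the right-hand side of any dependency, so E must belong to every candidate key.
{E}⁺ = {C, E, F, G}, which is all of the schema, so {E} is the only candidate key.

{E}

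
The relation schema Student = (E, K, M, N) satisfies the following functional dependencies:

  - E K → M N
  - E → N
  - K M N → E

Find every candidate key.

EK, KMN

Attribute K never appears on the right-hand side of any dependency, so K must belong to every candidate key.
{K}⁺ = {K}, which is not all of the schema, so we must add further attributes.
{E, K}⁺: EK→MN adds M, N → {E, K, M, N}.
{K, M, N}⁺: KMN→E adds E → {E, K, M, N}.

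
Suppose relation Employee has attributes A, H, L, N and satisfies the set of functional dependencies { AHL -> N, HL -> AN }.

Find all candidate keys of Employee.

Attributes H, L never appear on any right-hand side, so every candidate key must contain {H, L}.
{H, L}⁺ = {A, H, L, N}, which is all of the schema, so {H, L} is the only candidate key.

(H, L)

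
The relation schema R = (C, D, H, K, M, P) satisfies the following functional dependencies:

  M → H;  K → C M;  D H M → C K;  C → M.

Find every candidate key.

{C, D, P}⁺: C→M adds M; M→H adds H; DHM→CK adds K → {C, D, H, K, M, P}.
{D, K, P}⁺: K→CM adds C, M; M→H adds H → {C, D, H, K, M, P}.
{D, M, P}⁺: M→H adds H; DHM→CK adds C, K → {C, D, H, K, M, P}.

{C, D, P}; {D, K, P}; {D, M, P}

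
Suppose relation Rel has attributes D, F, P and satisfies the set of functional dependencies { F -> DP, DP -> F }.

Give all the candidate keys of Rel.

(F), (D, P)

{F}⁺: F→DP adds D, P → {D, F, P}.
{D, P}⁺: DP→F adds F → {D, F, P}. Minimal: {P}⁺ = {P}; {D}⁺ = {D} — none reach the full schema.
Any other superkey contains one of these as a subset, so there are no further candidate keys.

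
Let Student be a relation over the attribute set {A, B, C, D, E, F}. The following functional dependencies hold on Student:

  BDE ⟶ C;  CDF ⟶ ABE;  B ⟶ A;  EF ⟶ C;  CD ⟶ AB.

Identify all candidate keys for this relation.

Attributes D, F never appear on any right-hand side, so every candidate key must contain {D, F}.
{D, F}⁺ = {D, F}, which is not all of the schema, so we must add further attributes.
{C, D, F}⁺: CDF→ABE adds A, B, E → {A, B, C, D, E, F}. Minimal: {D, F}⁺ = {D, F}; {C, F}⁺ = {C, F}; {C, D}⁺ = {A, B, C, D} — none reach the full schema.
{D, E, F}⁺: EF→C adds C; CD→AB adds A, B → {A, B, C, D, E, F}. Minimal: {E, F}⁺ = {C, E, F}; {D, F}⁺ = {D, F}; {D, E}⁺ = {D, E} — none reach the full schema.
Any other superkey contains one of these as a subset, so there are no further candidate keys.

{C, D, F}, {D, E, F}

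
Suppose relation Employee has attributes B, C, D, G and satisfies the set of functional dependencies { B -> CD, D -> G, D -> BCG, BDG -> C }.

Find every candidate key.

(B), (D)

{B}⁺: B→CD adds C, D; D→G adds G → {B, C, D, G}.
{D}⁺: D→G adds G; D→BCG adds B, C → {B, C, D, G}.
Any other superkey contains one of these as a subset, so there are no further candidate keys.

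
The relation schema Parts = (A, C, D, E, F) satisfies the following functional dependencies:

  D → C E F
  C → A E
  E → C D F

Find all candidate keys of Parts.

(C), (D), (E)

{C}⁺: C→AE adds A, E; E→CDF adds D, F → {A, C, D, E, F}.
{D}⁺: D→CEF adds C, E, F; C→AE adds A → {A, C, D, E, F}.
{E}⁺: E→CDF adds C, D, F; C→AE adds A → {A, C, D, E, F}.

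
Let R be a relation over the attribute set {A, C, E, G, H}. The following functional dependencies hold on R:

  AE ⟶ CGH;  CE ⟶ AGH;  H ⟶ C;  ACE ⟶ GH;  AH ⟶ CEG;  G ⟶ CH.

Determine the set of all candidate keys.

{A, E}⁺: AE→CGH adds C, G, H → {A, C, E, G, H}. Minimal: {E}⁺ = {E}; {A}⁺ = {A} — none reach the full schema.
{A, G}⁺: G→CH adds C, H; AH→CEG adds E → {A, C, E, G, H}. Minimal: {G}⁺ = {C, G, H}; {A}⁺ = {A} — none reach the full schema.
{A, H}⁺: H→C adds C; AH→CEG adds E, G → {A, C, E, G, H}. Minimal: {H}⁺ = {C, H}; {A}⁺ = {A} — none reach the full schema.
{C, E}⁺: CE→AGH adds A, G, H → {A, C, E, G, H}. Minimal: {E}⁺ = {E}; {C}⁺ = {C} — none reach the full schema.
{E, G}⁺: G→CH adds C, H; CE→AGH adds A → {A, C, E, G, H}. Minimal: {G}⁺ = {C, G, H}; {E}⁺ = {E} — none reach the full schema.
{E, H}⁺: H→C adds C; CE→AGH adds A, G → {A, C, E, G, H}. Minimal: {H}⁺ = {C, H}; {E}⁺ = {E} — none reach the full schema.
Any other superkey contains one of these as a subset, so there are no further candidate keys.

AE, AG, AH, CE, EG, EH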